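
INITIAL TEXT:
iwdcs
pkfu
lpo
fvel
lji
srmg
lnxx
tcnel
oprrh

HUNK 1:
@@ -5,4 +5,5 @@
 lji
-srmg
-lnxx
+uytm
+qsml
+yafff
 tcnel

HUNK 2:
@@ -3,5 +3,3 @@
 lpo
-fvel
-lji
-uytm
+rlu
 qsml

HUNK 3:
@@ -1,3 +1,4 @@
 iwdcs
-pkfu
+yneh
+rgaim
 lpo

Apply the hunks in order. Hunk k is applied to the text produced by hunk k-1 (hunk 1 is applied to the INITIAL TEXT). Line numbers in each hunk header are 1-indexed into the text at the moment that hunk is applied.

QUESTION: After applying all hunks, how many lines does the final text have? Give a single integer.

Answer: 9

Derivation:
Hunk 1: at line 5 remove [srmg,lnxx] add [uytm,qsml,yafff] -> 10 lines: iwdcs pkfu lpo fvel lji uytm qsml yafff tcnel oprrh
Hunk 2: at line 3 remove [fvel,lji,uytm] add [rlu] -> 8 lines: iwdcs pkfu lpo rlu qsml yafff tcnel oprrh
Hunk 3: at line 1 remove [pkfu] add [yneh,rgaim] -> 9 lines: iwdcs yneh rgaim lpo rlu qsml yafff tcnel oprrh
Final line count: 9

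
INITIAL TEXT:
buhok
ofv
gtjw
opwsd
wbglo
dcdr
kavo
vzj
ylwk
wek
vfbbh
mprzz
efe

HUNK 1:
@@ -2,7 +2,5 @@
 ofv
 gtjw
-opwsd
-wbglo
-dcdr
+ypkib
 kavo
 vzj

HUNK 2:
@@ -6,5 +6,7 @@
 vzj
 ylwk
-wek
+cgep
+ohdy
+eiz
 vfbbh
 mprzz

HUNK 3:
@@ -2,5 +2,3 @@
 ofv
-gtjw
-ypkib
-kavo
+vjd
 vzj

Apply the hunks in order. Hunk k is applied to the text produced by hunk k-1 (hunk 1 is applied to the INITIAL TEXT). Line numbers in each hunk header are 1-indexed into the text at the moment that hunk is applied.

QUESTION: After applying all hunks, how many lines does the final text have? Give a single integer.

Answer: 11

Derivation:
Hunk 1: at line 2 remove [opwsd,wbglo,dcdr] add [ypkib] -> 11 lines: buhok ofv gtjw ypkib kavo vzj ylwk wek vfbbh mprzz efe
Hunk 2: at line 6 remove [wek] add [cgep,ohdy,eiz] -> 13 lines: buhok ofv gtjw ypkib kavo vzj ylwk cgep ohdy eiz vfbbh mprzz efe
Hunk 3: at line 2 remove [gtjw,ypkib,kavo] add [vjd] -> 11 lines: buhok ofv vjd vzj ylwk cgep ohdy eiz vfbbh mprzz efe
Final line count: 11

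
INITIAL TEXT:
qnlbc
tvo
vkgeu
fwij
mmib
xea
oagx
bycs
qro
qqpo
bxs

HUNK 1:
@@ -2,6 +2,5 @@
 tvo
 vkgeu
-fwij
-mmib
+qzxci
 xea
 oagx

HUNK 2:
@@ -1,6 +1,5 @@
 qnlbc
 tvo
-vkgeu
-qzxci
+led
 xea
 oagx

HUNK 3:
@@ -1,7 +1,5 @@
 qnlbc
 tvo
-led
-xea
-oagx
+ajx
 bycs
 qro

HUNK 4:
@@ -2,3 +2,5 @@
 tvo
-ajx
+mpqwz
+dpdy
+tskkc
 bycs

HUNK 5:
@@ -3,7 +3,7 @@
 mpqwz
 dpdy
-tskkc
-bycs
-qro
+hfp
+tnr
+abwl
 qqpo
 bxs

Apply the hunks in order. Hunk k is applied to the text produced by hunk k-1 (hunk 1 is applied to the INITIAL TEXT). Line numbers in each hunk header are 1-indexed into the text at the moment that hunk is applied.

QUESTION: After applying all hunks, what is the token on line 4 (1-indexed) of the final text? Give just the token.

Answer: dpdy

Derivation:
Hunk 1: at line 2 remove [fwij,mmib] add [qzxci] -> 10 lines: qnlbc tvo vkgeu qzxci xea oagx bycs qro qqpo bxs
Hunk 2: at line 1 remove [vkgeu,qzxci] add [led] -> 9 lines: qnlbc tvo led xea oagx bycs qro qqpo bxs
Hunk 3: at line 1 remove [led,xea,oagx] add [ajx] -> 7 lines: qnlbc tvo ajx bycs qro qqpo bxs
Hunk 4: at line 2 remove [ajx] add [mpqwz,dpdy,tskkc] -> 9 lines: qnlbc tvo mpqwz dpdy tskkc bycs qro qqpo bxs
Hunk 5: at line 3 remove [tskkc,bycs,qro] add [hfp,tnr,abwl] -> 9 lines: qnlbc tvo mpqwz dpdy hfp tnr abwl qqpo bxs
Final line 4: dpdy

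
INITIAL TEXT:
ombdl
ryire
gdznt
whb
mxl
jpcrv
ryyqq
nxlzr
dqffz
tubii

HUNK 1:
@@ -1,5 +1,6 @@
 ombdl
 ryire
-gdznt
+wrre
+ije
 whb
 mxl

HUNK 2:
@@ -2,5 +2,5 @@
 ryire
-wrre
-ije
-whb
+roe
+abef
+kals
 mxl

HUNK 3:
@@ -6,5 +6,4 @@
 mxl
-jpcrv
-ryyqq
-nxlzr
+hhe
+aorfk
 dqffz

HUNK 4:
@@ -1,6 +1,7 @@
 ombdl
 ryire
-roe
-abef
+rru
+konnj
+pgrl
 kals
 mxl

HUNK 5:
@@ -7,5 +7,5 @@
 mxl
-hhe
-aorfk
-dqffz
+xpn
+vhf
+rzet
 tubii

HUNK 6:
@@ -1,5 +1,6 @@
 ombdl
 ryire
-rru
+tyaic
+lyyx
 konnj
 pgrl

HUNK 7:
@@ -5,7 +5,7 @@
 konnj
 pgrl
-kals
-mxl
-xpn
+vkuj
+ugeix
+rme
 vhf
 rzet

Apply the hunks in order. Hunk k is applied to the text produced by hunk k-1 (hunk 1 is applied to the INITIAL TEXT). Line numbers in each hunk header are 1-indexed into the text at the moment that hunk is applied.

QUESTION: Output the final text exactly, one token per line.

Answer: ombdl
ryire
tyaic
lyyx
konnj
pgrl
vkuj
ugeix
rme
vhf
rzet
tubii

Derivation:
Hunk 1: at line 1 remove [gdznt] add [wrre,ije] -> 11 lines: ombdl ryire wrre ije whb mxl jpcrv ryyqq nxlzr dqffz tubii
Hunk 2: at line 2 remove [wrre,ije,whb] add [roe,abef,kals] -> 11 lines: ombdl ryire roe abef kals mxl jpcrv ryyqq nxlzr dqffz tubii
Hunk 3: at line 6 remove [jpcrv,ryyqq,nxlzr] add [hhe,aorfk] -> 10 lines: ombdl ryire roe abef kals mxl hhe aorfk dqffz tubii
Hunk 4: at line 1 remove [roe,abef] add [rru,konnj,pgrl] -> 11 lines: ombdl ryire rru konnj pgrl kals mxl hhe aorfk dqffz tubii
Hunk 5: at line 7 remove [hhe,aorfk,dqffz] add [xpn,vhf,rzet] -> 11 lines: ombdl ryire rru konnj pgrl kals mxl xpn vhf rzet tubii
Hunk 6: at line 1 remove [rru] add [tyaic,lyyx] -> 12 lines: ombdl ryire tyaic lyyx konnj pgrl kals mxl xpn vhf rzet tubii
Hunk 7: at line 5 remove [kals,mxl,xpn] add [vkuj,ugeix,rme] -> 12 lines: ombdl ryire tyaic lyyx konnj pgrl vkuj ugeix rme vhf rzet tubii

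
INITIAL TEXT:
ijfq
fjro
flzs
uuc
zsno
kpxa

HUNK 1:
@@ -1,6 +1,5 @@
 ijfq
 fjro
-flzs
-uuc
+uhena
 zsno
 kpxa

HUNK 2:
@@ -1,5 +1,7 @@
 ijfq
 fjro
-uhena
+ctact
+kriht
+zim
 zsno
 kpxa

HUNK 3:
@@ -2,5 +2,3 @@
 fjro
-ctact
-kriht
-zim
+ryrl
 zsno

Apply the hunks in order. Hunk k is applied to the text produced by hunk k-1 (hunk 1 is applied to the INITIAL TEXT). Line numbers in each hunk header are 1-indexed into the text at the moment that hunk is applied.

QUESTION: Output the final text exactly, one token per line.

Answer: ijfq
fjro
ryrl
zsno
kpxa

Derivation:
Hunk 1: at line 1 remove [flzs,uuc] add [uhena] -> 5 lines: ijfq fjro uhena zsno kpxa
Hunk 2: at line 1 remove [uhena] add [ctact,kriht,zim] -> 7 lines: ijfq fjro ctact kriht zim zsno kpxa
Hunk 3: at line 2 remove [ctact,kriht,zim] add [ryrl] -> 5 lines: ijfq fjro ryrl zsno kpxa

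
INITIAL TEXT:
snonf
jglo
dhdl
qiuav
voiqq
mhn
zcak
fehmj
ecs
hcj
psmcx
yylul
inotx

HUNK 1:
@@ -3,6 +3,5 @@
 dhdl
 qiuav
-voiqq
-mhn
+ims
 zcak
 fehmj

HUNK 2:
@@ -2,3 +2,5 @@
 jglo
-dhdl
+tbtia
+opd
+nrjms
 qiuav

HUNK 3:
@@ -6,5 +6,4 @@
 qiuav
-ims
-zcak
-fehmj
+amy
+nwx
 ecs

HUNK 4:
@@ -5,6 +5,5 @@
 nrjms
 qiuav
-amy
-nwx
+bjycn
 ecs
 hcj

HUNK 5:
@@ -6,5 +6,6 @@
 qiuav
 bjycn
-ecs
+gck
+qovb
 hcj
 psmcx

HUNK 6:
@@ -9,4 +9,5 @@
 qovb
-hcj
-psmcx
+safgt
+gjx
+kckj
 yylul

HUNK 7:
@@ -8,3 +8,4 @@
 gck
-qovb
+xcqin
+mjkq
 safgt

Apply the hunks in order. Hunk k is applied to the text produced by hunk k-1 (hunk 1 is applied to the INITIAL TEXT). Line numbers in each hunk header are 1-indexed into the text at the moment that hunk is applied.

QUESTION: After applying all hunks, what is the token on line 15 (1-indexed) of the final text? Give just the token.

Hunk 1: at line 3 remove [voiqq,mhn] add [ims] -> 12 lines: snonf jglo dhdl qiuav ims zcak fehmj ecs hcj psmcx yylul inotx
Hunk 2: at line 2 remove [dhdl] add [tbtia,opd,nrjms] -> 14 lines: snonf jglo tbtia opd nrjms qiuav ims zcak fehmj ecs hcj psmcx yylul inotx
Hunk 3: at line 6 remove [ims,zcak,fehmj] add [amy,nwx] -> 13 lines: snonf jglo tbtia opd nrjms qiuav amy nwx ecs hcj psmcx yylul inotx
Hunk 4: at line 5 remove [amy,nwx] add [bjycn] -> 12 lines: snonf jglo tbtia opd nrjms qiuav bjycn ecs hcj psmcx yylul inotx
Hunk 5: at line 6 remove [ecs] add [gck,qovb] -> 13 lines: snonf jglo tbtia opd nrjms qiuav bjycn gck qovb hcj psmcx yylul inotx
Hunk 6: at line 9 remove [hcj,psmcx] add [safgt,gjx,kckj] -> 14 lines: snonf jglo tbtia opd nrjms qiuav bjycn gck qovb safgt gjx kckj yylul inotx
Hunk 7: at line 8 remove [qovb] add [xcqin,mjkq] -> 15 lines: snonf jglo tbtia opd nrjms qiuav bjycn gck xcqin mjkq safgt gjx kckj yylul inotx
Final line 15: inotx

Answer: inotx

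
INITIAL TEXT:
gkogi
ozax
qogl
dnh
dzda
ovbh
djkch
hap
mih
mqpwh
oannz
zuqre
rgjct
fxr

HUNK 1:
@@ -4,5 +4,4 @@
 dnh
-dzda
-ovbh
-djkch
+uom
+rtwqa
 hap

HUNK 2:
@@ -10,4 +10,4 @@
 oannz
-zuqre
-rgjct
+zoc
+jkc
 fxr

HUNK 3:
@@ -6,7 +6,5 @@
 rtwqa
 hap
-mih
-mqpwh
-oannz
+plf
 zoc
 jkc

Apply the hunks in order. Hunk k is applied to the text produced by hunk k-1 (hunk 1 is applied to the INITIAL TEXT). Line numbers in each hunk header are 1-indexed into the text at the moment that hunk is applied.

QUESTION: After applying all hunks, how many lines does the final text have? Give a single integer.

Answer: 11

Derivation:
Hunk 1: at line 4 remove [dzda,ovbh,djkch] add [uom,rtwqa] -> 13 lines: gkogi ozax qogl dnh uom rtwqa hap mih mqpwh oannz zuqre rgjct fxr
Hunk 2: at line 10 remove [zuqre,rgjct] add [zoc,jkc] -> 13 lines: gkogi ozax qogl dnh uom rtwqa hap mih mqpwh oannz zoc jkc fxr
Hunk 3: at line 6 remove [mih,mqpwh,oannz] add [plf] -> 11 lines: gkogi ozax qogl dnh uom rtwqa hap plf zoc jkc fxr
Final line count: 11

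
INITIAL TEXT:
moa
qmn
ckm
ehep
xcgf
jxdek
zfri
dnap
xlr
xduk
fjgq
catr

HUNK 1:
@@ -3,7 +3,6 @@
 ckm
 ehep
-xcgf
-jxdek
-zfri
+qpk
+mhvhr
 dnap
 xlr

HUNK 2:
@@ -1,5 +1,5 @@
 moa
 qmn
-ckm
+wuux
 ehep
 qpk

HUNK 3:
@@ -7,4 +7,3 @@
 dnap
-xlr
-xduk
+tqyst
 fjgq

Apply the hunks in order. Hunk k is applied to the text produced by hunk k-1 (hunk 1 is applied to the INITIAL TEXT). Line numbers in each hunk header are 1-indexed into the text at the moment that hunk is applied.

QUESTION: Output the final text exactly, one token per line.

Answer: moa
qmn
wuux
ehep
qpk
mhvhr
dnap
tqyst
fjgq
catr

Derivation:
Hunk 1: at line 3 remove [xcgf,jxdek,zfri] add [qpk,mhvhr] -> 11 lines: moa qmn ckm ehep qpk mhvhr dnap xlr xduk fjgq catr
Hunk 2: at line 1 remove [ckm] add [wuux] -> 11 lines: moa qmn wuux ehep qpk mhvhr dnap xlr xduk fjgq catr
Hunk 3: at line 7 remove [xlr,xduk] add [tqyst] -> 10 lines: moa qmn wuux ehep qpk mhvhr dnap tqyst fjgq catr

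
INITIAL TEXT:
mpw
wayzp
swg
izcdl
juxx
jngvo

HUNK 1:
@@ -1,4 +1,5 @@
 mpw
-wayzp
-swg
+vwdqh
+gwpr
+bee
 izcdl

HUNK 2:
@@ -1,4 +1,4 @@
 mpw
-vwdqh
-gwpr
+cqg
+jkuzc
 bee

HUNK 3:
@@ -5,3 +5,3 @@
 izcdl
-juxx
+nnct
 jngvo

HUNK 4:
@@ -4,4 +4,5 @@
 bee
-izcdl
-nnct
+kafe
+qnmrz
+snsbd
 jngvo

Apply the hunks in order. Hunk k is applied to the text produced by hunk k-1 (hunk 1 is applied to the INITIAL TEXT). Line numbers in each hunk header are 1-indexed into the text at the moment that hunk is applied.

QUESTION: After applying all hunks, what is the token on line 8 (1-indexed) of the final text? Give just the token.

Hunk 1: at line 1 remove [wayzp,swg] add [vwdqh,gwpr,bee] -> 7 lines: mpw vwdqh gwpr bee izcdl juxx jngvo
Hunk 2: at line 1 remove [vwdqh,gwpr] add [cqg,jkuzc] -> 7 lines: mpw cqg jkuzc bee izcdl juxx jngvo
Hunk 3: at line 5 remove [juxx] add [nnct] -> 7 lines: mpw cqg jkuzc bee izcdl nnct jngvo
Hunk 4: at line 4 remove [izcdl,nnct] add [kafe,qnmrz,snsbd] -> 8 lines: mpw cqg jkuzc bee kafe qnmrz snsbd jngvo
Final line 8: jngvo

Answer: jngvo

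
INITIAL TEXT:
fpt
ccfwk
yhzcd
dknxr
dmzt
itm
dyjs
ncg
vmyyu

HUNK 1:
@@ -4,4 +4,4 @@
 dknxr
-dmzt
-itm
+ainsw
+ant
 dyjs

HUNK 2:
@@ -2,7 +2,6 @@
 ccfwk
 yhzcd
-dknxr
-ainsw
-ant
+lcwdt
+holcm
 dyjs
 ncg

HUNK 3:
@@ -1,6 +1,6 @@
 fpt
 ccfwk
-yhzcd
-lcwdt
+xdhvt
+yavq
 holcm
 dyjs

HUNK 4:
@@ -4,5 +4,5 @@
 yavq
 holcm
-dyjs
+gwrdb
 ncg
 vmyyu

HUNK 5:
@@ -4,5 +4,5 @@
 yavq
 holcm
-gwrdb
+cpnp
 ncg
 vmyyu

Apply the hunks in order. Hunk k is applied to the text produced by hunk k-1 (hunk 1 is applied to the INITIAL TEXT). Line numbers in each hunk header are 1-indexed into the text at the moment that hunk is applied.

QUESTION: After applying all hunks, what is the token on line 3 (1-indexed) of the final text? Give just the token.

Hunk 1: at line 4 remove [dmzt,itm] add [ainsw,ant] -> 9 lines: fpt ccfwk yhzcd dknxr ainsw ant dyjs ncg vmyyu
Hunk 2: at line 2 remove [dknxr,ainsw,ant] add [lcwdt,holcm] -> 8 lines: fpt ccfwk yhzcd lcwdt holcm dyjs ncg vmyyu
Hunk 3: at line 1 remove [yhzcd,lcwdt] add [xdhvt,yavq] -> 8 lines: fpt ccfwk xdhvt yavq holcm dyjs ncg vmyyu
Hunk 4: at line 4 remove [dyjs] add [gwrdb] -> 8 lines: fpt ccfwk xdhvt yavq holcm gwrdb ncg vmyyu
Hunk 5: at line 4 remove [gwrdb] add [cpnp] -> 8 lines: fpt ccfwk xdhvt yavq holcm cpnp ncg vmyyu
Final line 3: xdhvt

Answer: xdhvt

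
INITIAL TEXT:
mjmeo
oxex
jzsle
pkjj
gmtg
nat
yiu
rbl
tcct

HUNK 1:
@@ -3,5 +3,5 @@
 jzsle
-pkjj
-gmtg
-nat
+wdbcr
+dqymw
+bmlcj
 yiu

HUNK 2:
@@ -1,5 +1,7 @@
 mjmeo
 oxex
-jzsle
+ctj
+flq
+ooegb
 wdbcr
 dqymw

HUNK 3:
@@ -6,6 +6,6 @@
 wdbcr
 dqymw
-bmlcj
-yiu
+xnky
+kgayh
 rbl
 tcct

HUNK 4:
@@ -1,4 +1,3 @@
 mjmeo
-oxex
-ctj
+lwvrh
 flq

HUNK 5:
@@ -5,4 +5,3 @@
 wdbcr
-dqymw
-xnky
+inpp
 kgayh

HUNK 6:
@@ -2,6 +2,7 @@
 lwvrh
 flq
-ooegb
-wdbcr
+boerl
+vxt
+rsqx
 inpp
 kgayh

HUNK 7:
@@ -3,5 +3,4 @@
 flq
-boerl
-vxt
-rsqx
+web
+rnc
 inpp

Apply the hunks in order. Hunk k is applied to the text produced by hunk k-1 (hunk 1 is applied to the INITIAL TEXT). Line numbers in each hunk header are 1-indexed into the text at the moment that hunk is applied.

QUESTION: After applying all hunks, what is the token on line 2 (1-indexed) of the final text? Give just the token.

Answer: lwvrh

Derivation:
Hunk 1: at line 3 remove [pkjj,gmtg,nat] add [wdbcr,dqymw,bmlcj] -> 9 lines: mjmeo oxex jzsle wdbcr dqymw bmlcj yiu rbl tcct
Hunk 2: at line 1 remove [jzsle] add [ctj,flq,ooegb] -> 11 lines: mjmeo oxex ctj flq ooegb wdbcr dqymw bmlcj yiu rbl tcct
Hunk 3: at line 6 remove [bmlcj,yiu] add [xnky,kgayh] -> 11 lines: mjmeo oxex ctj flq ooegb wdbcr dqymw xnky kgayh rbl tcct
Hunk 4: at line 1 remove [oxex,ctj] add [lwvrh] -> 10 lines: mjmeo lwvrh flq ooegb wdbcr dqymw xnky kgayh rbl tcct
Hunk 5: at line 5 remove [dqymw,xnky] add [inpp] -> 9 lines: mjmeo lwvrh flq ooegb wdbcr inpp kgayh rbl tcct
Hunk 6: at line 2 remove [ooegb,wdbcr] add [boerl,vxt,rsqx] -> 10 lines: mjmeo lwvrh flq boerl vxt rsqx inpp kgayh rbl tcct
Hunk 7: at line 3 remove [boerl,vxt,rsqx] add [web,rnc] -> 9 lines: mjmeo lwvrh flq web rnc inpp kgayh rbl tcct
Final line 2: lwvrh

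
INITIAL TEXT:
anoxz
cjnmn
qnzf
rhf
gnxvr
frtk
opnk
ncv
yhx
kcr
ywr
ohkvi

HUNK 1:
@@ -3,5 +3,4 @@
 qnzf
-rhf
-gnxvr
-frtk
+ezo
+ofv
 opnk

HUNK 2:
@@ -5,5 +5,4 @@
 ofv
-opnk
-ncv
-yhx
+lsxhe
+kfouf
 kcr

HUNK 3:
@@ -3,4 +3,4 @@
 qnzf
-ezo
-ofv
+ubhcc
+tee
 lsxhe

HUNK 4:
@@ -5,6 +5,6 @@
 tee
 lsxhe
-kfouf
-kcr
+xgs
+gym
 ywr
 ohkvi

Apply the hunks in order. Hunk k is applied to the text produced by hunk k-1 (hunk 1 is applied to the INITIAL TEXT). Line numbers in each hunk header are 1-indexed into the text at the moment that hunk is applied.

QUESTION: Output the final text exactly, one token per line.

Hunk 1: at line 3 remove [rhf,gnxvr,frtk] add [ezo,ofv] -> 11 lines: anoxz cjnmn qnzf ezo ofv opnk ncv yhx kcr ywr ohkvi
Hunk 2: at line 5 remove [opnk,ncv,yhx] add [lsxhe,kfouf] -> 10 lines: anoxz cjnmn qnzf ezo ofv lsxhe kfouf kcr ywr ohkvi
Hunk 3: at line 3 remove [ezo,ofv] add [ubhcc,tee] -> 10 lines: anoxz cjnmn qnzf ubhcc tee lsxhe kfouf kcr ywr ohkvi
Hunk 4: at line 5 remove [kfouf,kcr] add [xgs,gym] -> 10 lines: anoxz cjnmn qnzf ubhcc tee lsxhe xgs gym ywr ohkvi

Answer: anoxz
cjnmn
qnzf
ubhcc
tee
lsxhe
xgs
gym
ywr
ohkvi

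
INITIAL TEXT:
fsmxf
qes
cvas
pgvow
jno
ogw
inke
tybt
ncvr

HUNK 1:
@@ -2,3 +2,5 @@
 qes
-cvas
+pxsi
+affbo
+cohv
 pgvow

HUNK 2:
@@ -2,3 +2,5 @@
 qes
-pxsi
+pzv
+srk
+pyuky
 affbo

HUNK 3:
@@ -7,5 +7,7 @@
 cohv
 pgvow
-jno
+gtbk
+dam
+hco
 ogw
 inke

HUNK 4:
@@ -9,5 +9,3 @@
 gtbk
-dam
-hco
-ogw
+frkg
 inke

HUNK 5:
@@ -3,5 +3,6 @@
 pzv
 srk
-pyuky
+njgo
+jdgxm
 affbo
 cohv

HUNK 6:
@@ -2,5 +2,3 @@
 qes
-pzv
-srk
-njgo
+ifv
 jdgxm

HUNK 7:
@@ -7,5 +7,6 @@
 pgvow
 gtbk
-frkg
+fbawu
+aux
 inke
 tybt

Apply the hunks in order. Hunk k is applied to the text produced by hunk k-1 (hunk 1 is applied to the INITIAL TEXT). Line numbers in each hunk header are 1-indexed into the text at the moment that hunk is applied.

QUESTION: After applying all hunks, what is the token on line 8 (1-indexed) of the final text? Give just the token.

Hunk 1: at line 2 remove [cvas] add [pxsi,affbo,cohv] -> 11 lines: fsmxf qes pxsi affbo cohv pgvow jno ogw inke tybt ncvr
Hunk 2: at line 2 remove [pxsi] add [pzv,srk,pyuky] -> 13 lines: fsmxf qes pzv srk pyuky affbo cohv pgvow jno ogw inke tybt ncvr
Hunk 3: at line 7 remove [jno] add [gtbk,dam,hco] -> 15 lines: fsmxf qes pzv srk pyuky affbo cohv pgvow gtbk dam hco ogw inke tybt ncvr
Hunk 4: at line 9 remove [dam,hco,ogw] add [frkg] -> 13 lines: fsmxf qes pzv srk pyuky affbo cohv pgvow gtbk frkg inke tybt ncvr
Hunk 5: at line 3 remove [pyuky] add [njgo,jdgxm] -> 14 lines: fsmxf qes pzv srk njgo jdgxm affbo cohv pgvow gtbk frkg inke tybt ncvr
Hunk 6: at line 2 remove [pzv,srk,njgo] add [ifv] -> 12 lines: fsmxf qes ifv jdgxm affbo cohv pgvow gtbk frkg inke tybt ncvr
Hunk 7: at line 7 remove [frkg] add [fbawu,aux] -> 13 lines: fsmxf qes ifv jdgxm affbo cohv pgvow gtbk fbawu aux inke tybt ncvr
Final line 8: gtbk

Answer: gtbk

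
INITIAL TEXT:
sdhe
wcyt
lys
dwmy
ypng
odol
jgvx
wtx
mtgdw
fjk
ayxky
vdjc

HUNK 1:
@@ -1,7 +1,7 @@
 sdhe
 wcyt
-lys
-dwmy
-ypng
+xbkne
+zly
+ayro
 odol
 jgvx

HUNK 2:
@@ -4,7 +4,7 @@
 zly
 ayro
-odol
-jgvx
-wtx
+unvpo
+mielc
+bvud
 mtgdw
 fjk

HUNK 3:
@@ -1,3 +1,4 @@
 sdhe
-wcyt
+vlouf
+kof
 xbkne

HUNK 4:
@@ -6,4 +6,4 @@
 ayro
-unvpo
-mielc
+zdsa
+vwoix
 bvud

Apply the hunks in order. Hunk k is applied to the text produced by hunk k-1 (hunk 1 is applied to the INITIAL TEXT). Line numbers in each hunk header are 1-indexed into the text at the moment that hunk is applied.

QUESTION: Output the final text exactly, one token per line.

Answer: sdhe
vlouf
kof
xbkne
zly
ayro
zdsa
vwoix
bvud
mtgdw
fjk
ayxky
vdjc

Derivation:
Hunk 1: at line 1 remove [lys,dwmy,ypng] add [xbkne,zly,ayro] -> 12 lines: sdhe wcyt xbkne zly ayro odol jgvx wtx mtgdw fjk ayxky vdjc
Hunk 2: at line 4 remove [odol,jgvx,wtx] add [unvpo,mielc,bvud] -> 12 lines: sdhe wcyt xbkne zly ayro unvpo mielc bvud mtgdw fjk ayxky vdjc
Hunk 3: at line 1 remove [wcyt] add [vlouf,kof] -> 13 lines: sdhe vlouf kof xbkne zly ayro unvpo mielc bvud mtgdw fjk ayxky vdjc
Hunk 4: at line 6 remove [unvpo,mielc] add [zdsa,vwoix] -> 13 lines: sdhe vlouf kof xbkne zly ayro zdsa vwoix bvud mtgdw fjk ayxky vdjc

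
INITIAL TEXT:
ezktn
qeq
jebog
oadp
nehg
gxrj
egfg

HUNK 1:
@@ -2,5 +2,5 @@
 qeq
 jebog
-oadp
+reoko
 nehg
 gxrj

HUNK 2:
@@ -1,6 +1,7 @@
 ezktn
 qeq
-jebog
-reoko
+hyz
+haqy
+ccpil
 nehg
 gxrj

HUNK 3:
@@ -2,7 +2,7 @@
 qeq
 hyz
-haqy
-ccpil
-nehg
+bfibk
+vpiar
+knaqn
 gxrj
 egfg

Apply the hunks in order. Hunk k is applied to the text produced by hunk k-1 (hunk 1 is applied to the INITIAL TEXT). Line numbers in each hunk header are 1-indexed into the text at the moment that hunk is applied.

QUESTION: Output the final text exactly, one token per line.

Hunk 1: at line 2 remove [oadp] add [reoko] -> 7 lines: ezktn qeq jebog reoko nehg gxrj egfg
Hunk 2: at line 1 remove [jebog,reoko] add [hyz,haqy,ccpil] -> 8 lines: ezktn qeq hyz haqy ccpil nehg gxrj egfg
Hunk 3: at line 2 remove [haqy,ccpil,nehg] add [bfibk,vpiar,knaqn] -> 8 lines: ezktn qeq hyz bfibk vpiar knaqn gxrj egfg

Answer: ezktn
qeq
hyz
bfibk
vpiar
knaqn
gxrj
egfg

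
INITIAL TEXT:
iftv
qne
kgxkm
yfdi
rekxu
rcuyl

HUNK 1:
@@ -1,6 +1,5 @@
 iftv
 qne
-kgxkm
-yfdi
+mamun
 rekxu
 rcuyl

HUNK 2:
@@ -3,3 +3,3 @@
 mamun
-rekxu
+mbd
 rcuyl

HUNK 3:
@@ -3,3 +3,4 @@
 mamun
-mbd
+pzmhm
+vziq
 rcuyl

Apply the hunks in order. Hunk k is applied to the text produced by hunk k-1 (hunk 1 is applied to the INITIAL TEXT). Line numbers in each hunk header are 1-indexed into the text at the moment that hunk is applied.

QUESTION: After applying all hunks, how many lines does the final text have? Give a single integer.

Answer: 6

Derivation:
Hunk 1: at line 1 remove [kgxkm,yfdi] add [mamun] -> 5 lines: iftv qne mamun rekxu rcuyl
Hunk 2: at line 3 remove [rekxu] add [mbd] -> 5 lines: iftv qne mamun mbd rcuyl
Hunk 3: at line 3 remove [mbd] add [pzmhm,vziq] -> 6 lines: iftv qne mamun pzmhm vziq rcuyl
Final line count: 6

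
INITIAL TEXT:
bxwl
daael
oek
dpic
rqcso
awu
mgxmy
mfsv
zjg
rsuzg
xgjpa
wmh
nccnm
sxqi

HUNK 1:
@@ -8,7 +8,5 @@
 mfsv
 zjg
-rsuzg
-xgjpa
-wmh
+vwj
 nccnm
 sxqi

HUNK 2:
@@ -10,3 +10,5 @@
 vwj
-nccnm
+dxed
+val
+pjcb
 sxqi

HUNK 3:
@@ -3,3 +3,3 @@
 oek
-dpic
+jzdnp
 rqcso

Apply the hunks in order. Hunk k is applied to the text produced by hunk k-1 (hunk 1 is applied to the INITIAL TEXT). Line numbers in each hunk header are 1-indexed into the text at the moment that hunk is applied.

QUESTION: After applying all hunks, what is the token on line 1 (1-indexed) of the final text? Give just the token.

Answer: bxwl

Derivation:
Hunk 1: at line 8 remove [rsuzg,xgjpa,wmh] add [vwj] -> 12 lines: bxwl daael oek dpic rqcso awu mgxmy mfsv zjg vwj nccnm sxqi
Hunk 2: at line 10 remove [nccnm] add [dxed,val,pjcb] -> 14 lines: bxwl daael oek dpic rqcso awu mgxmy mfsv zjg vwj dxed val pjcb sxqi
Hunk 3: at line 3 remove [dpic] add [jzdnp] -> 14 lines: bxwl daael oek jzdnp rqcso awu mgxmy mfsv zjg vwj dxed val pjcb sxqi
Final line 1: bxwl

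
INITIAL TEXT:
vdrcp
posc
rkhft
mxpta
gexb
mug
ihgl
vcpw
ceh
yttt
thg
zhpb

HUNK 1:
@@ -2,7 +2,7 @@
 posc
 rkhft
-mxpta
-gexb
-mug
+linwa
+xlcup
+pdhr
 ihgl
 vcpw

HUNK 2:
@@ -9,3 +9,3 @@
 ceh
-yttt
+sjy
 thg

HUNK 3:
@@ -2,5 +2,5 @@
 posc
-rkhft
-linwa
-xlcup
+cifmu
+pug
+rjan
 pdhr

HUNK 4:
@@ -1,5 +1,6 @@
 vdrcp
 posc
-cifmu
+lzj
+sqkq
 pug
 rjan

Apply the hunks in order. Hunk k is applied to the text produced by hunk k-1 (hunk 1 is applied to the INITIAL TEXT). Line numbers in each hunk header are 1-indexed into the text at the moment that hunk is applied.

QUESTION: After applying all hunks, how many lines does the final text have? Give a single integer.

Answer: 13

Derivation:
Hunk 1: at line 2 remove [mxpta,gexb,mug] add [linwa,xlcup,pdhr] -> 12 lines: vdrcp posc rkhft linwa xlcup pdhr ihgl vcpw ceh yttt thg zhpb
Hunk 2: at line 9 remove [yttt] add [sjy] -> 12 lines: vdrcp posc rkhft linwa xlcup pdhr ihgl vcpw ceh sjy thg zhpb
Hunk 3: at line 2 remove [rkhft,linwa,xlcup] add [cifmu,pug,rjan] -> 12 lines: vdrcp posc cifmu pug rjan pdhr ihgl vcpw ceh sjy thg zhpb
Hunk 4: at line 1 remove [cifmu] add [lzj,sqkq] -> 13 lines: vdrcp posc lzj sqkq pug rjan pdhr ihgl vcpw ceh sjy thg zhpb
Final line count: 13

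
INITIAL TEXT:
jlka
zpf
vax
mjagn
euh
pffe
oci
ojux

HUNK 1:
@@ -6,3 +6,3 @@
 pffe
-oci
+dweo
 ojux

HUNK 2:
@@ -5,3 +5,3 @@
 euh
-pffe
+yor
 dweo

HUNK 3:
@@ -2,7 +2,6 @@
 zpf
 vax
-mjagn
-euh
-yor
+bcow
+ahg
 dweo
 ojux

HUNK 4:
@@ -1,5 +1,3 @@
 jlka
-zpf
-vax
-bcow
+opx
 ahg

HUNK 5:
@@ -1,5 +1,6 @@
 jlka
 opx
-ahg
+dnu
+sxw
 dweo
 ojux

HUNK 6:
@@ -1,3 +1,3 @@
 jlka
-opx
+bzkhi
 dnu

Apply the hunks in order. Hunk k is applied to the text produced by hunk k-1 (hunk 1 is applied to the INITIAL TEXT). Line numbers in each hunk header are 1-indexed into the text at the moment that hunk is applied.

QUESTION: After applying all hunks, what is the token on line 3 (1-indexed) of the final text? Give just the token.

Hunk 1: at line 6 remove [oci] add [dweo] -> 8 lines: jlka zpf vax mjagn euh pffe dweo ojux
Hunk 2: at line 5 remove [pffe] add [yor] -> 8 lines: jlka zpf vax mjagn euh yor dweo ojux
Hunk 3: at line 2 remove [mjagn,euh,yor] add [bcow,ahg] -> 7 lines: jlka zpf vax bcow ahg dweo ojux
Hunk 4: at line 1 remove [zpf,vax,bcow] add [opx] -> 5 lines: jlka opx ahg dweo ojux
Hunk 5: at line 1 remove [ahg] add [dnu,sxw] -> 6 lines: jlka opx dnu sxw dweo ojux
Hunk 6: at line 1 remove [opx] add [bzkhi] -> 6 lines: jlka bzkhi dnu sxw dweo ojux
Final line 3: dnu

Answer: dnu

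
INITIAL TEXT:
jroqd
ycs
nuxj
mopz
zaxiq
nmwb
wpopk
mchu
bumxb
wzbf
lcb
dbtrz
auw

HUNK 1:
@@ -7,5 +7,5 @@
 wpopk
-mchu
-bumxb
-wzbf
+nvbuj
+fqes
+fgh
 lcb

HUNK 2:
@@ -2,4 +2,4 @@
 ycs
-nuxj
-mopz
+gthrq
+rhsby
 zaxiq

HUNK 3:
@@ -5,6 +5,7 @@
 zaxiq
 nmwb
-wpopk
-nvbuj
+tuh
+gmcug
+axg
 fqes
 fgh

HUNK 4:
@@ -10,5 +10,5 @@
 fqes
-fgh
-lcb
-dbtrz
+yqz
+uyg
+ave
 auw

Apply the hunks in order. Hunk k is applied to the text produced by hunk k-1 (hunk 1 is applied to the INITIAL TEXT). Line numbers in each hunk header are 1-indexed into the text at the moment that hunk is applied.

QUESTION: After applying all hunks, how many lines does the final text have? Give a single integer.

Answer: 14

Derivation:
Hunk 1: at line 7 remove [mchu,bumxb,wzbf] add [nvbuj,fqes,fgh] -> 13 lines: jroqd ycs nuxj mopz zaxiq nmwb wpopk nvbuj fqes fgh lcb dbtrz auw
Hunk 2: at line 2 remove [nuxj,mopz] add [gthrq,rhsby] -> 13 lines: jroqd ycs gthrq rhsby zaxiq nmwb wpopk nvbuj fqes fgh lcb dbtrz auw
Hunk 3: at line 5 remove [wpopk,nvbuj] add [tuh,gmcug,axg] -> 14 lines: jroqd ycs gthrq rhsby zaxiq nmwb tuh gmcug axg fqes fgh lcb dbtrz auw
Hunk 4: at line 10 remove [fgh,lcb,dbtrz] add [yqz,uyg,ave] -> 14 lines: jroqd ycs gthrq rhsby zaxiq nmwb tuh gmcug axg fqes yqz uyg ave auw
Final line count: 14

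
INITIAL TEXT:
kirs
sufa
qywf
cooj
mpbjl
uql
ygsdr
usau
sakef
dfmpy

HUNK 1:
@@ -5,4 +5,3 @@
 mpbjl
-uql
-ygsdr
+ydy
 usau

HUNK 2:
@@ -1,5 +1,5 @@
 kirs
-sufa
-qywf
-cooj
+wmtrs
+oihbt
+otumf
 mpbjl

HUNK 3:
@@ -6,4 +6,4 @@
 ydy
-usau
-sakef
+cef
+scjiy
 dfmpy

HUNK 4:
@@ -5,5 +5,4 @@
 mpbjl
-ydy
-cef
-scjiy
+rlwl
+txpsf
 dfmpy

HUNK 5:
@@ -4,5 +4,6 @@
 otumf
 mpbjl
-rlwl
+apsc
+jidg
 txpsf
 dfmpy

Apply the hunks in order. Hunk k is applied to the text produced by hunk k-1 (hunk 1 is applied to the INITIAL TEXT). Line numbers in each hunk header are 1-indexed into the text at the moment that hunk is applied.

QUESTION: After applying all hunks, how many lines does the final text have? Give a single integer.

Answer: 9

Derivation:
Hunk 1: at line 5 remove [uql,ygsdr] add [ydy] -> 9 lines: kirs sufa qywf cooj mpbjl ydy usau sakef dfmpy
Hunk 2: at line 1 remove [sufa,qywf,cooj] add [wmtrs,oihbt,otumf] -> 9 lines: kirs wmtrs oihbt otumf mpbjl ydy usau sakef dfmpy
Hunk 3: at line 6 remove [usau,sakef] add [cef,scjiy] -> 9 lines: kirs wmtrs oihbt otumf mpbjl ydy cef scjiy dfmpy
Hunk 4: at line 5 remove [ydy,cef,scjiy] add [rlwl,txpsf] -> 8 lines: kirs wmtrs oihbt otumf mpbjl rlwl txpsf dfmpy
Hunk 5: at line 4 remove [rlwl] add [apsc,jidg] -> 9 lines: kirs wmtrs oihbt otumf mpbjl apsc jidg txpsf dfmpy
Final line count: 9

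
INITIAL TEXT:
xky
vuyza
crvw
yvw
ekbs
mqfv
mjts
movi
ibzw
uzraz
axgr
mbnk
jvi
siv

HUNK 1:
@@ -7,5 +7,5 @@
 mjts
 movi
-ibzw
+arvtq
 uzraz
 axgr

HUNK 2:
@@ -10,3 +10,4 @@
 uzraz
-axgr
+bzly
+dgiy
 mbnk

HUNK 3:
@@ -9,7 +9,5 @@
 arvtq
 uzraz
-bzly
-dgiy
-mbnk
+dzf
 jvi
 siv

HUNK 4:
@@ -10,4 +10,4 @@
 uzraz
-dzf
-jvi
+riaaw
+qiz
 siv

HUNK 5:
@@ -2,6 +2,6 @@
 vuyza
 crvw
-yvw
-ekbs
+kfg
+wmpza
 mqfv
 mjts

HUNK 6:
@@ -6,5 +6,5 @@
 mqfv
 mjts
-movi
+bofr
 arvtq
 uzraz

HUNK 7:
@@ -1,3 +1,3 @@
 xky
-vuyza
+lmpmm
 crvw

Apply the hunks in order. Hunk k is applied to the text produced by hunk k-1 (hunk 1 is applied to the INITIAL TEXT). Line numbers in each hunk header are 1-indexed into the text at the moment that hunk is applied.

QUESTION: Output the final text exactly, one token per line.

Answer: xky
lmpmm
crvw
kfg
wmpza
mqfv
mjts
bofr
arvtq
uzraz
riaaw
qiz
siv

Derivation:
Hunk 1: at line 7 remove [ibzw] add [arvtq] -> 14 lines: xky vuyza crvw yvw ekbs mqfv mjts movi arvtq uzraz axgr mbnk jvi siv
Hunk 2: at line 10 remove [axgr] add [bzly,dgiy] -> 15 lines: xky vuyza crvw yvw ekbs mqfv mjts movi arvtq uzraz bzly dgiy mbnk jvi siv
Hunk 3: at line 9 remove [bzly,dgiy,mbnk] add [dzf] -> 13 lines: xky vuyza crvw yvw ekbs mqfv mjts movi arvtq uzraz dzf jvi siv
Hunk 4: at line 10 remove [dzf,jvi] add [riaaw,qiz] -> 13 lines: xky vuyza crvw yvw ekbs mqfv mjts movi arvtq uzraz riaaw qiz siv
Hunk 5: at line 2 remove [yvw,ekbs] add [kfg,wmpza] -> 13 lines: xky vuyza crvw kfg wmpza mqfv mjts movi arvtq uzraz riaaw qiz siv
Hunk 6: at line 6 remove [movi] add [bofr] -> 13 lines: xky vuyza crvw kfg wmpza mqfv mjts bofr arvtq uzraz riaaw qiz siv
Hunk 7: at line 1 remove [vuyza] add [lmpmm] -> 13 lines: xky lmpmm crvw kfg wmpza mqfv mjts bofr arvtq uzraz riaaw qiz siv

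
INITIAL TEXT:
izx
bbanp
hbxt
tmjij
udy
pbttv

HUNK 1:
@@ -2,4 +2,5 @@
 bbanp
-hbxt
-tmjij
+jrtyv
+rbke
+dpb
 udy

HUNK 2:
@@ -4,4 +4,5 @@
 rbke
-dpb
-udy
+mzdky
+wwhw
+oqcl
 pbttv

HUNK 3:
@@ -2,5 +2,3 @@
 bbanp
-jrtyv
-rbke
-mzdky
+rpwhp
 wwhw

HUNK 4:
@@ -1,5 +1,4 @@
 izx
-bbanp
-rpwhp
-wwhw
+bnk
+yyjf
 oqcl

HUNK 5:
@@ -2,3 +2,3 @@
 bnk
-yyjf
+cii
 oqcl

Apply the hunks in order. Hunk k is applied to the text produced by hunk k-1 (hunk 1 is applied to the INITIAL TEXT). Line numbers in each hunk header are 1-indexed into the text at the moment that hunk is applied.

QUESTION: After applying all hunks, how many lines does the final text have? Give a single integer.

Hunk 1: at line 2 remove [hbxt,tmjij] add [jrtyv,rbke,dpb] -> 7 lines: izx bbanp jrtyv rbke dpb udy pbttv
Hunk 2: at line 4 remove [dpb,udy] add [mzdky,wwhw,oqcl] -> 8 lines: izx bbanp jrtyv rbke mzdky wwhw oqcl pbttv
Hunk 3: at line 2 remove [jrtyv,rbke,mzdky] add [rpwhp] -> 6 lines: izx bbanp rpwhp wwhw oqcl pbttv
Hunk 4: at line 1 remove [bbanp,rpwhp,wwhw] add [bnk,yyjf] -> 5 lines: izx bnk yyjf oqcl pbttv
Hunk 5: at line 2 remove [yyjf] add [cii] -> 5 lines: izx bnk cii oqcl pbttv
Final line count: 5

Answer: 5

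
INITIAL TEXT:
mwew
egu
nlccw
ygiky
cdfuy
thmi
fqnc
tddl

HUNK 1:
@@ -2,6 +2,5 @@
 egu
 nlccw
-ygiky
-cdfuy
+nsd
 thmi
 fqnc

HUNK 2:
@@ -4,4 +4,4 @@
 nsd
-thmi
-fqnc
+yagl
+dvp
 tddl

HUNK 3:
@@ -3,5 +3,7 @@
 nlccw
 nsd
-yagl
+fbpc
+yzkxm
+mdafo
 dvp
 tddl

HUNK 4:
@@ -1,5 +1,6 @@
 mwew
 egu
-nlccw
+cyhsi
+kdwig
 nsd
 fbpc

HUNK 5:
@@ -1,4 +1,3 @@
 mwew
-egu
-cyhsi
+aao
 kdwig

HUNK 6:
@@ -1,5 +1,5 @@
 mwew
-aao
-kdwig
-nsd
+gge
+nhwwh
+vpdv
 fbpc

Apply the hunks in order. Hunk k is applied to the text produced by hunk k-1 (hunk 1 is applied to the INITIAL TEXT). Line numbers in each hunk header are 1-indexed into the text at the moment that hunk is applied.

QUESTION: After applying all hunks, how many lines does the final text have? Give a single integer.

Hunk 1: at line 2 remove [ygiky,cdfuy] add [nsd] -> 7 lines: mwew egu nlccw nsd thmi fqnc tddl
Hunk 2: at line 4 remove [thmi,fqnc] add [yagl,dvp] -> 7 lines: mwew egu nlccw nsd yagl dvp tddl
Hunk 3: at line 3 remove [yagl] add [fbpc,yzkxm,mdafo] -> 9 lines: mwew egu nlccw nsd fbpc yzkxm mdafo dvp tddl
Hunk 4: at line 1 remove [nlccw] add [cyhsi,kdwig] -> 10 lines: mwew egu cyhsi kdwig nsd fbpc yzkxm mdafo dvp tddl
Hunk 5: at line 1 remove [egu,cyhsi] add [aao] -> 9 lines: mwew aao kdwig nsd fbpc yzkxm mdafo dvp tddl
Hunk 6: at line 1 remove [aao,kdwig,nsd] add [gge,nhwwh,vpdv] -> 9 lines: mwew gge nhwwh vpdv fbpc yzkxm mdafo dvp tddl
Final line count: 9

Answer: 9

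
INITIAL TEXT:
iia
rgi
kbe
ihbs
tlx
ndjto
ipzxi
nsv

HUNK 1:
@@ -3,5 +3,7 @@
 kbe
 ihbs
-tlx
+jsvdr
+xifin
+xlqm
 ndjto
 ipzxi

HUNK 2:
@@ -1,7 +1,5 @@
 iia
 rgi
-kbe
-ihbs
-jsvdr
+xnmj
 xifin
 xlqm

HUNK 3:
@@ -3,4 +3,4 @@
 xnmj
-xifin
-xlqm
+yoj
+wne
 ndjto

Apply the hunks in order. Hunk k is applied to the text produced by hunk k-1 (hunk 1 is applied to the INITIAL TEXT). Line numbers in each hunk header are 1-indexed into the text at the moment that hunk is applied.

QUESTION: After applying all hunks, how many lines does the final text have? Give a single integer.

Hunk 1: at line 3 remove [tlx] add [jsvdr,xifin,xlqm] -> 10 lines: iia rgi kbe ihbs jsvdr xifin xlqm ndjto ipzxi nsv
Hunk 2: at line 1 remove [kbe,ihbs,jsvdr] add [xnmj] -> 8 lines: iia rgi xnmj xifin xlqm ndjto ipzxi nsv
Hunk 3: at line 3 remove [xifin,xlqm] add [yoj,wne] -> 8 lines: iia rgi xnmj yoj wne ndjto ipzxi nsv
Final line count: 8

Answer: 8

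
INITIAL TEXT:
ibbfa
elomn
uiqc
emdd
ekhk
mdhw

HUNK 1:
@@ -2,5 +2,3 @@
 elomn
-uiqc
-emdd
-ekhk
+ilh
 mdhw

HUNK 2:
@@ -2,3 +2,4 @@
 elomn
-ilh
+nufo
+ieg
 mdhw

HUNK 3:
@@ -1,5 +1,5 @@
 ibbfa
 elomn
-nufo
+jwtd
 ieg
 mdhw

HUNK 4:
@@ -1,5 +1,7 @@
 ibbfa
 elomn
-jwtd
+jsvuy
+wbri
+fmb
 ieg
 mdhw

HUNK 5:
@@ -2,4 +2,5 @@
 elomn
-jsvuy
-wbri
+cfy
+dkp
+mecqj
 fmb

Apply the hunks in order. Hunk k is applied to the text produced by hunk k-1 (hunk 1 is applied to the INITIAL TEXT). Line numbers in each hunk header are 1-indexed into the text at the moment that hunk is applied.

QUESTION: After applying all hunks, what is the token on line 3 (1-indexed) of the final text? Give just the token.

Hunk 1: at line 2 remove [uiqc,emdd,ekhk] add [ilh] -> 4 lines: ibbfa elomn ilh mdhw
Hunk 2: at line 2 remove [ilh] add [nufo,ieg] -> 5 lines: ibbfa elomn nufo ieg mdhw
Hunk 3: at line 1 remove [nufo] add [jwtd] -> 5 lines: ibbfa elomn jwtd ieg mdhw
Hunk 4: at line 1 remove [jwtd] add [jsvuy,wbri,fmb] -> 7 lines: ibbfa elomn jsvuy wbri fmb ieg mdhw
Hunk 5: at line 2 remove [jsvuy,wbri] add [cfy,dkp,mecqj] -> 8 lines: ibbfa elomn cfy dkp mecqj fmb ieg mdhw
Final line 3: cfy

Answer: cfy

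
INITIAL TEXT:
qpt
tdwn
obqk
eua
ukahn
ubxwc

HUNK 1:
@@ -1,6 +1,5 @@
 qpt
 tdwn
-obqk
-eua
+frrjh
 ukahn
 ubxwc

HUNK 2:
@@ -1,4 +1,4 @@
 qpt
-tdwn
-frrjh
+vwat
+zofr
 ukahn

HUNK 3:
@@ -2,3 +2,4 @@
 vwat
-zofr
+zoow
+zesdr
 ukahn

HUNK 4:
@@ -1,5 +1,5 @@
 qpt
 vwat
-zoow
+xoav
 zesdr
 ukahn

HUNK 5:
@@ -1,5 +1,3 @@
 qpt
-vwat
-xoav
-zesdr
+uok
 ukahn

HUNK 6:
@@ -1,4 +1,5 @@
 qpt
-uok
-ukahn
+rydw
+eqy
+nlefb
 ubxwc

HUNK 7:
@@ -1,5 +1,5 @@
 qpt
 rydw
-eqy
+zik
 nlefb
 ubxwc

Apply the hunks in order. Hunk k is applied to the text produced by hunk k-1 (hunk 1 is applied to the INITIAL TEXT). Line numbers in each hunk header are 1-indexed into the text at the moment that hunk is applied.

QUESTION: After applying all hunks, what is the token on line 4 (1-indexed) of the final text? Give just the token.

Answer: nlefb

Derivation:
Hunk 1: at line 1 remove [obqk,eua] add [frrjh] -> 5 lines: qpt tdwn frrjh ukahn ubxwc
Hunk 2: at line 1 remove [tdwn,frrjh] add [vwat,zofr] -> 5 lines: qpt vwat zofr ukahn ubxwc
Hunk 3: at line 2 remove [zofr] add [zoow,zesdr] -> 6 lines: qpt vwat zoow zesdr ukahn ubxwc
Hunk 4: at line 1 remove [zoow] add [xoav] -> 6 lines: qpt vwat xoav zesdr ukahn ubxwc
Hunk 5: at line 1 remove [vwat,xoav,zesdr] add [uok] -> 4 lines: qpt uok ukahn ubxwc
Hunk 6: at line 1 remove [uok,ukahn] add [rydw,eqy,nlefb] -> 5 lines: qpt rydw eqy nlefb ubxwc
Hunk 7: at line 1 remove [eqy] add [zik] -> 5 lines: qpt rydw zik nlefb ubxwc
Final line 4: nlefb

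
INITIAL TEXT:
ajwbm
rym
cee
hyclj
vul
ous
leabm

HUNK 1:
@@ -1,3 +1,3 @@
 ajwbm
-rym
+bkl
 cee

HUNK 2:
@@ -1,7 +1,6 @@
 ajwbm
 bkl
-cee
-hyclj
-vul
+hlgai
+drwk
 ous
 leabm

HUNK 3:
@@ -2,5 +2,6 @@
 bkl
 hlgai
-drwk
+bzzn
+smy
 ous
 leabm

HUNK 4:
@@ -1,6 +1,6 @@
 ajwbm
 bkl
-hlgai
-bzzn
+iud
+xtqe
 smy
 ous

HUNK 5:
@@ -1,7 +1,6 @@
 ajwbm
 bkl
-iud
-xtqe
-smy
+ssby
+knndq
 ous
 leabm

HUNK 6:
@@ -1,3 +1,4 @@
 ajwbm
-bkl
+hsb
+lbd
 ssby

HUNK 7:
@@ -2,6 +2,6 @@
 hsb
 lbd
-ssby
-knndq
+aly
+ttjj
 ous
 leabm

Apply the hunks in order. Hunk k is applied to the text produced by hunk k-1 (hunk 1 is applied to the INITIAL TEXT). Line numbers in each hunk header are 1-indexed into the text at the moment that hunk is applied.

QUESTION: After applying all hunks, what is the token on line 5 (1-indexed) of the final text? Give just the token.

Hunk 1: at line 1 remove [rym] add [bkl] -> 7 lines: ajwbm bkl cee hyclj vul ous leabm
Hunk 2: at line 1 remove [cee,hyclj,vul] add [hlgai,drwk] -> 6 lines: ajwbm bkl hlgai drwk ous leabm
Hunk 3: at line 2 remove [drwk] add [bzzn,smy] -> 7 lines: ajwbm bkl hlgai bzzn smy ous leabm
Hunk 4: at line 1 remove [hlgai,bzzn] add [iud,xtqe] -> 7 lines: ajwbm bkl iud xtqe smy ous leabm
Hunk 5: at line 1 remove [iud,xtqe,smy] add [ssby,knndq] -> 6 lines: ajwbm bkl ssby knndq ous leabm
Hunk 6: at line 1 remove [bkl] add [hsb,lbd] -> 7 lines: ajwbm hsb lbd ssby knndq ous leabm
Hunk 7: at line 2 remove [ssby,knndq] add [aly,ttjj] -> 7 lines: ajwbm hsb lbd aly ttjj ous leabm
Final line 5: ttjj

Answer: ttjj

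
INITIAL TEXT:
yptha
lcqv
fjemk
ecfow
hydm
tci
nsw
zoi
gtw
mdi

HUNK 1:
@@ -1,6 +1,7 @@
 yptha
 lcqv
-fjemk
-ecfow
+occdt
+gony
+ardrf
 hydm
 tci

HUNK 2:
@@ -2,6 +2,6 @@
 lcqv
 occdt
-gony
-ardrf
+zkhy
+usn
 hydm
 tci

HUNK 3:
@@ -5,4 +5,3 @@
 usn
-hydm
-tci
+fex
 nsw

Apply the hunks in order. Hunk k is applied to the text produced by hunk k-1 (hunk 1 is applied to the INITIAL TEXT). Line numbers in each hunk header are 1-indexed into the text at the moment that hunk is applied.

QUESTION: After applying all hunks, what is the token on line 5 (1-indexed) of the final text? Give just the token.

Hunk 1: at line 1 remove [fjemk,ecfow] add [occdt,gony,ardrf] -> 11 lines: yptha lcqv occdt gony ardrf hydm tci nsw zoi gtw mdi
Hunk 2: at line 2 remove [gony,ardrf] add [zkhy,usn] -> 11 lines: yptha lcqv occdt zkhy usn hydm tci nsw zoi gtw mdi
Hunk 3: at line 5 remove [hydm,tci] add [fex] -> 10 lines: yptha lcqv occdt zkhy usn fex nsw zoi gtw mdi
Final line 5: usn

Answer: usn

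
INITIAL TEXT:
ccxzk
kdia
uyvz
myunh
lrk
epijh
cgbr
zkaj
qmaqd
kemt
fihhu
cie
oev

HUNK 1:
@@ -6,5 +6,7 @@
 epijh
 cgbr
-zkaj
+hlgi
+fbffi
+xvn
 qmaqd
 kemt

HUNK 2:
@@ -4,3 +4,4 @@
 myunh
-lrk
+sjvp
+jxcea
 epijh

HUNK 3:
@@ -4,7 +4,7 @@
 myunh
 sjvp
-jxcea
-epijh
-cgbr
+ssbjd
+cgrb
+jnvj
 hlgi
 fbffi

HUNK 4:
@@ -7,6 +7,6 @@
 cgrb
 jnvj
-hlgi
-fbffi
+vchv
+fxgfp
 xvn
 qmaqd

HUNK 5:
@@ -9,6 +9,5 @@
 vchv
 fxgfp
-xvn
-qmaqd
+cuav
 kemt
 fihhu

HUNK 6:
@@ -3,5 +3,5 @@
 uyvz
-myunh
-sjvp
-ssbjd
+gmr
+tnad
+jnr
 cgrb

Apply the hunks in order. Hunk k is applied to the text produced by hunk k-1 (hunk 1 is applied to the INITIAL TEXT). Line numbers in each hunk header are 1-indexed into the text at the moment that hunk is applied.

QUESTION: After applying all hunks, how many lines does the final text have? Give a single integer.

Hunk 1: at line 6 remove [zkaj] add [hlgi,fbffi,xvn] -> 15 lines: ccxzk kdia uyvz myunh lrk epijh cgbr hlgi fbffi xvn qmaqd kemt fihhu cie oev
Hunk 2: at line 4 remove [lrk] add [sjvp,jxcea] -> 16 lines: ccxzk kdia uyvz myunh sjvp jxcea epijh cgbr hlgi fbffi xvn qmaqd kemt fihhu cie oev
Hunk 3: at line 4 remove [jxcea,epijh,cgbr] add [ssbjd,cgrb,jnvj] -> 16 lines: ccxzk kdia uyvz myunh sjvp ssbjd cgrb jnvj hlgi fbffi xvn qmaqd kemt fihhu cie oev
Hunk 4: at line 7 remove [hlgi,fbffi] add [vchv,fxgfp] -> 16 lines: ccxzk kdia uyvz myunh sjvp ssbjd cgrb jnvj vchv fxgfp xvn qmaqd kemt fihhu cie oev
Hunk 5: at line 9 remove [xvn,qmaqd] add [cuav] -> 15 lines: ccxzk kdia uyvz myunh sjvp ssbjd cgrb jnvj vchv fxgfp cuav kemt fihhu cie oev
Hunk 6: at line 3 remove [myunh,sjvp,ssbjd] add [gmr,tnad,jnr] -> 15 lines: ccxzk kdia uyvz gmr tnad jnr cgrb jnvj vchv fxgfp cuav kemt fihhu cie oev
Final line count: 15

Answer: 15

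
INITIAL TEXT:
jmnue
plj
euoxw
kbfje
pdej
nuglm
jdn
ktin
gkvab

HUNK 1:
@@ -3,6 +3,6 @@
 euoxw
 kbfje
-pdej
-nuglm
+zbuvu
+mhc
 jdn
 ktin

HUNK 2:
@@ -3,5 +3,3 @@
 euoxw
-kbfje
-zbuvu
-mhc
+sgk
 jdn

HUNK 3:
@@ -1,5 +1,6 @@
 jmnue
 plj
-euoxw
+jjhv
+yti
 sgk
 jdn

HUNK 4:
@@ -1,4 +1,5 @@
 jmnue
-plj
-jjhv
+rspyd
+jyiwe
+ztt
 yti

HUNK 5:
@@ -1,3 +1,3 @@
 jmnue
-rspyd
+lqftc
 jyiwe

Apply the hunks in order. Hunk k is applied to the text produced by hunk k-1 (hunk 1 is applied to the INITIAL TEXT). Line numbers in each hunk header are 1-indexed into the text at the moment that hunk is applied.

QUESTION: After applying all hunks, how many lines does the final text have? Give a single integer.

Answer: 9

Derivation:
Hunk 1: at line 3 remove [pdej,nuglm] add [zbuvu,mhc] -> 9 lines: jmnue plj euoxw kbfje zbuvu mhc jdn ktin gkvab
Hunk 2: at line 3 remove [kbfje,zbuvu,mhc] add [sgk] -> 7 lines: jmnue plj euoxw sgk jdn ktin gkvab
Hunk 3: at line 1 remove [euoxw] add [jjhv,yti] -> 8 lines: jmnue plj jjhv yti sgk jdn ktin gkvab
Hunk 4: at line 1 remove [plj,jjhv] add [rspyd,jyiwe,ztt] -> 9 lines: jmnue rspyd jyiwe ztt yti sgk jdn ktin gkvab
Hunk 5: at line 1 remove [rspyd] add [lqftc] -> 9 lines: jmnue lqftc jyiwe ztt yti sgk jdn ktin gkvab
Final line count: 9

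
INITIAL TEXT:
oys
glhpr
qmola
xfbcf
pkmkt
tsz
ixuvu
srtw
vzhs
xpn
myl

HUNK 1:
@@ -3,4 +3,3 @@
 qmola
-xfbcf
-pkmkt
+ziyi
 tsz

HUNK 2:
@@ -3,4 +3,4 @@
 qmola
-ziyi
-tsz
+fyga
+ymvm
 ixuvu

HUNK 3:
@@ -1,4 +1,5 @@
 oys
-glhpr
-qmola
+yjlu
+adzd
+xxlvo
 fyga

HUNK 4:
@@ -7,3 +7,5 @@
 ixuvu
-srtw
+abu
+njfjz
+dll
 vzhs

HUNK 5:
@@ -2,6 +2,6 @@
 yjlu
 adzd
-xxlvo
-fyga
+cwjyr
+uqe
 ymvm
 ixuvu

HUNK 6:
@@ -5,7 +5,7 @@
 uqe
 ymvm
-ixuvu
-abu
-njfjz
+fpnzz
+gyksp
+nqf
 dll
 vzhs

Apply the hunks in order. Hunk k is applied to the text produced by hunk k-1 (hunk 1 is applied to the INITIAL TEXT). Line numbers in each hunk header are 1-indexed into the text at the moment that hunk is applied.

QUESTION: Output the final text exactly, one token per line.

Hunk 1: at line 3 remove [xfbcf,pkmkt] add [ziyi] -> 10 lines: oys glhpr qmola ziyi tsz ixuvu srtw vzhs xpn myl
Hunk 2: at line 3 remove [ziyi,tsz] add [fyga,ymvm] -> 10 lines: oys glhpr qmola fyga ymvm ixuvu srtw vzhs xpn myl
Hunk 3: at line 1 remove [glhpr,qmola] add [yjlu,adzd,xxlvo] -> 11 lines: oys yjlu adzd xxlvo fyga ymvm ixuvu srtw vzhs xpn myl
Hunk 4: at line 7 remove [srtw] add [abu,njfjz,dll] -> 13 lines: oys yjlu adzd xxlvo fyga ymvm ixuvu abu njfjz dll vzhs xpn myl
Hunk 5: at line 2 remove [xxlvo,fyga] add [cwjyr,uqe] -> 13 lines: oys yjlu adzd cwjyr uqe ymvm ixuvu abu njfjz dll vzhs xpn myl
Hunk 6: at line 5 remove [ixuvu,abu,njfjz] add [fpnzz,gyksp,nqf] -> 13 lines: oys yjlu adzd cwjyr uqe ymvm fpnzz gyksp nqf dll vzhs xpn myl

Answer: oys
yjlu
adzd
cwjyr
uqe
ymvm
fpnzz
gyksp
nqf
dll
vzhs
xpn
myl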